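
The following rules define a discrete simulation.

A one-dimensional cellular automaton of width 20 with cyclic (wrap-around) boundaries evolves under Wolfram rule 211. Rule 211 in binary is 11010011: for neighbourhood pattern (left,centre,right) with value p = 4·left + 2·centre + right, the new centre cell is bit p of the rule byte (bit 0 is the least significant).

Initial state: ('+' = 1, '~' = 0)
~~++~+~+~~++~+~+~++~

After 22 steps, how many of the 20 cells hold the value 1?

14

step 0: ~~++~+~+~~++~+~+~++~
step 1: ++~+~~~~++~+~~~~~~++
step 2: ++~~++++~+~~++++++~+
step 3: ++++~+++~~++~+++++~~
step 4: ~+++~~++++~+~~++++++
step 5: ~~++++~+++~~++~+++++
step 6: ++~+++~~++++~+~~++++
step 7: ++~~++++~+++~~++~+++
step 8: ++++~+++~~++++~+~~++
step 9: ++++~~++++~+++~~++~+
step 10: ++++++~+++~~++++~+~~
step 11: ~+++++~~++++~+++~~++
step 12: ~~++++++~+++~~++++~+
step 13: ++~+++++~~++++~+++~~
step 14: ~+~~++++++~+++~~++++
step 15: ~~++~+++++~~++++~+++
step 16: ++~+~~++++++~+++~~++
step 17: ++~~++~+++++~~++++~+
step 18: ++++~+~~++++++~+++~~
step 19: ~+++~~++~+++++~~++++
step 20: ~~++++~+~~++++++~+++
step 21: ++~+++~~++~+++++~~++
step 22: ++~~++++~+~~++++++~+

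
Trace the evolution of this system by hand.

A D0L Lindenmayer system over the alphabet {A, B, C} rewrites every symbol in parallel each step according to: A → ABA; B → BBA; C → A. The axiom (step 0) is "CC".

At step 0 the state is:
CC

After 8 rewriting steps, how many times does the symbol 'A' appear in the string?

2188

t=0: CC
t=1: AA
t=2: ABAABA
t=3: ABABBAABAABABBAABA
t=4: ABABBAABABBABBAABAABABBAABAABABBAABABBABBAABAABABBAABA
t=5: ABABBAABABBABBAABAABABBAABABBABBAABABBABBAABAABABBAABAABAB…AABABBABBAABABBABBAABAABABBAABAABABBAABABBABBAABAABABBAABA  (len 162)
t=6: ABABBAABABBABBAABAABABBAABABBABBAABABBABBAABAABABBAABAABAB…AABABBABBAABABBABBAABAABABBAABAABABBAABABBABBAABAABABBAABA  (len 486)
t=7: ABABBAABABBABBAABAABABBAABABBABBAABABBABBAABAABABBAABAABAB…AABABBABBAABABBABBAABAABABBAABAABABBAABABBABBAABAABABBAABA  (len 1458)
t=8: ABABBAABABBABBAABAABABBAABABBABBAABABBABBAABAABABBAABAABAB…AABABBABBAABABBABBAABAABABBAABAABABBAABABBABBAABAABABBAABA  (len 4374)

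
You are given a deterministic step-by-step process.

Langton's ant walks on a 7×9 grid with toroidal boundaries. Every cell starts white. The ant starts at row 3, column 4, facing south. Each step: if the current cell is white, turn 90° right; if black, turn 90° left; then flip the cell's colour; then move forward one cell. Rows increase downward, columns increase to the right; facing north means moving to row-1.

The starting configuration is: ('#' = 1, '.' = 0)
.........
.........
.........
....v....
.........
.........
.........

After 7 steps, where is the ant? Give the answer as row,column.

4,4

0) .........
.........
.........
....v....
.........
.........
.........
1) .........
.........
.........
...<#....
.........
.........
.........
2) .........
.........
...^.....
...##....
.........
.........
.........
3) .........
.........
...#>....
...##....
.........
.........
.........
4) .........
.........
...##....
...#v....
.........
.........
.........
5) .........
.........
...##....
...#.>...
.........
.........
.........
6) .........
.........
...##....
...#.#...
.....v...
.........
.........
7) .........
.........
...##....
...#.#...
....<#...
.........
.........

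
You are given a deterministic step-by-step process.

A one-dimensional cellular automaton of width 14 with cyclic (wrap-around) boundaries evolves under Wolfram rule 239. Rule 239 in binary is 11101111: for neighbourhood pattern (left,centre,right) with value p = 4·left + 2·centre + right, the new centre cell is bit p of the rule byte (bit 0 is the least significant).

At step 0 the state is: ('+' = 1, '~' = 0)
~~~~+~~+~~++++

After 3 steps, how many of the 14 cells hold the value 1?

14

[0] ~~~~+~~+~~++++
[1] ~++++~++~+++++
[2] ++++++++++++++
[3] ++++++++++++++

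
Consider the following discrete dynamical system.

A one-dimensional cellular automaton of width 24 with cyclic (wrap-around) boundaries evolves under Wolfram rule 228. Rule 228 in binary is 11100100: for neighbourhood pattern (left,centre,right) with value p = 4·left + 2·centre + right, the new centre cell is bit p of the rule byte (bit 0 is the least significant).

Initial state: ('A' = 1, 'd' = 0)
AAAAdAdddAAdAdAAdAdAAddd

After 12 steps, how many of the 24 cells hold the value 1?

t=0: AAAAdAdddAAdAdAAdAdAAddd
t=1: dAAAAAddddAAAAdAAAAdAddd
t=2: ddAAAAdddddAAAAdAAAAAddd
t=3: dddAAAddddddAAAAdAAAAddd
t=4: ddddAAdddddddAAAAdAAAddd
t=5: dddddAddddddddAAAAdAAddd
t=6: dddddAdddddddddAAAAdAddd
t=7: dddddAddddddddddAAAAAddd
t=8: dddddAdddddddddddAAAAddd
t=9: dddddAddddddddddddAAAddd
t=10: dddddAdddddddddddddAAddd
t=11: dddddAddddddddddddddAddd
t=12: dddddAddddddddddddddAddd

2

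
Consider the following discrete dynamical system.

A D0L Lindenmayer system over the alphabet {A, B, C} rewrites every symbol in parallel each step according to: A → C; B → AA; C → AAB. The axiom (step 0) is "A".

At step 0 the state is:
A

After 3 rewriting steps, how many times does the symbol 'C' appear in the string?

k=0  A
k=1  C
k=2  AAB
k=3  CCAA

2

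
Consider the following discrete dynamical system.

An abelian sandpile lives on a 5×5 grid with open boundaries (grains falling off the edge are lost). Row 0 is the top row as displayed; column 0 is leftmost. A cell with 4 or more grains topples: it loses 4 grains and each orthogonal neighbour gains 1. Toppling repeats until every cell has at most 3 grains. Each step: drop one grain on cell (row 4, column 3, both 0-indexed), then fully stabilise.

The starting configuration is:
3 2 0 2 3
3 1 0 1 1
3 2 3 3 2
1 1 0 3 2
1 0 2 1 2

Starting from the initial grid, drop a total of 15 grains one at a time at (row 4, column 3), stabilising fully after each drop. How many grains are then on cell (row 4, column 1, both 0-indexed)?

t=0: 3 2 0 2 3
3 1 0 1 1
3 2 3 3 2
1 1 0 3 2
1 0 2 1 2
t=1: 3 2 0 2 3
3 1 0 1 1
3 2 3 3 2
1 1 0 3 2
1 0 2 2 2
t=2: 3 2 0 2 3
3 1 0 1 1
3 2 3 3 2
1 1 0 3 2
1 0 2 3 2
t=3: 3 2 0 2 3
3 1 1 2 1
3 3 0 1 3
1 1 2 1 3
1 0 3 1 3
t=4: 3 2 0 2 3
3 1 1 2 1
3 3 0 1 3
1 1 2 1 3
1 0 3 2 3
t=5: 3 2 0 2 3
3 1 1 2 1
3 3 0 1 3
1 1 2 1 3
1 0 3 3 3
t=6: 3 2 0 2 3
3 1 1 2 2
3 3 0 2 0
1 1 3 3 1
1 1 0 2 1
t=7: 3 2 0 2 3
3 1 1 2 2
3 3 0 2 0
1 1 3 3 1
1 1 0 3 1
t=8: 3 2 0 2 3
3 1 1 2 2
3 3 1 3 0
1 2 0 1 2
1 1 2 1 2
t=9: 3 2 0 2 3
3 1 1 2 2
3 3 1 3 0
1 2 0 1 2
1 1 2 2 2
t=10: 3 2 0 2 3
3 1 1 2 2
3 3 1 3 0
1 2 0 1 2
1 1 2 3 2
t=11: 3 2 0 2 3
3 1 1 2 2
3 3 1 3 0
1 2 0 2 2
1 1 3 0 3
t=12: 3 2 0 2 3
3 1 1 2 2
3 3 1 3 0
1 2 0 2 2
1 1 3 1 3
t=13: 3 2 0 2 3
3 1 1 2 2
3 3 1 3 0
1 2 0 2 2
1 1 3 2 3
t=14: 3 2 0 2 3
3 1 1 2 2
3 3 1 3 0
1 2 0 2 2
1 1 3 3 3
t=15: 3 2 0 2 3
3 1 1 2 2
3 3 1 3 0
1 2 1 3 3
1 2 0 2 0

2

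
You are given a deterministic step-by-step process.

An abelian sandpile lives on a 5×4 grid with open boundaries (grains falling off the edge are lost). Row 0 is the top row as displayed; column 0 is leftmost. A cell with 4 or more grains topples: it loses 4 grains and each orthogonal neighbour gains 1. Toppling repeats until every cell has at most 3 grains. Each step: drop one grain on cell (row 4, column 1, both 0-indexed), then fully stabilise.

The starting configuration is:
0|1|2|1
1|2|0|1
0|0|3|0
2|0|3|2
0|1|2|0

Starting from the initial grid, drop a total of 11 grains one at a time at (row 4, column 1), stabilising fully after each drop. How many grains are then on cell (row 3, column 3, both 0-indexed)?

step 0: 0|1|2|1
1|2|0|1
0|0|3|0
2|0|3|2
0|1|2|0
step 1: 0|1|2|1
1|2|0|1
0|0|3|0
2|0|3|2
0|2|2|0
step 2: 0|1|2|1
1|2|0|1
0|0|3|0
2|0|3|2
0|3|2|0
step 3: 0|1|2|1
1|2|0|1
0|0|3|0
2|1|3|2
1|0|3|0
step 4: 0|1|2|1
1|2|0|1
0|0|3|0
2|1|3|2
1|1|3|0
step 5: 0|1|2|1
1|2|0|1
0|0|3|0
2|1|3|2
1|2|3|0
step 6: 0|1|2|1
1|2|0|1
0|0|3|0
2|1|3|2
1|3|3|0
step 7: 0|1|2|1
1|2|1|1
0|1|0|1
2|3|1|3
2|1|1|1
step 8: 0|1|2|1
1|2|1|1
0|1|0|1
2|3|1|3
2|2|1|1
step 9: 0|1|2|1
1|2|1|1
0|1|0|1
2|3|1|3
2|3|1|1
step 10: 0|1|2|1
1|2|1|1
0|2|0|1
3|0|2|3
3|1|2|1
step 11: 0|1|2|1
1|2|1|1
0|2|0|1
3|0|2|3
3|2|2|1

3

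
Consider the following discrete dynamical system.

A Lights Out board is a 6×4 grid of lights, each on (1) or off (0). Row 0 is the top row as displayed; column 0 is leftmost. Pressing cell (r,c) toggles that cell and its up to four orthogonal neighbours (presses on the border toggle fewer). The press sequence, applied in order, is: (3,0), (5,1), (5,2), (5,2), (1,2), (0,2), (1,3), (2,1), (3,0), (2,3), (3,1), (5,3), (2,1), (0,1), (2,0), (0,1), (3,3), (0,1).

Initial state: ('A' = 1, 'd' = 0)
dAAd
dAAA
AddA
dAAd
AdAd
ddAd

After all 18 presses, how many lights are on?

11

0) dAAd
dAAA
AddA
dAAd
AdAd
ddAd
1) dAAd
dAAA
dddA
AdAd
ddAd
ddAd
2) dAAd
dAAA
dddA
AdAd
dAAd
AAdd
3) dAAd
dAAA
dddA
AdAd
dAdd
AdAA
4) dAAd
dAAA
dddA
AdAd
dAAd
AAdd
5) dAdd
dddd
ddAA
AdAd
dAAd
AAdd
6) ddAA
ddAd
ddAA
AdAd
dAAd
AAdd
7) ddAd
dddA
ddAd
AdAd
dAAd
AAdd
8) ddAd
dAdA
AAdd
AAAd
dAAd
AAdd
9) ddAd
dAdA
dAdd
ddAd
AAAd
AAdd
10) ddAd
dAdd
dAAA
ddAA
AAAd
AAdd
11) ddAd
dAdd
ddAA
AAdA
AdAd
AAdd
12) ddAd
dAdd
ddAA
AAdA
AdAA
AAAA
13) ddAd
dddd
AAdA
AddA
AdAA
AAAA
14) AAdd
dAdd
AAdA
AddA
AdAA
AAAA
15) AAdd
AAdd
dddA
dddA
AdAA
AAAA
16) ddAd
Addd
dddA
dddA
AdAA
AAAA
17) ddAd
Addd
dddd
ddAd
AdAd
AAAA
18) AAdd
AAdd
dddd
ddAd
AdAd
AAAA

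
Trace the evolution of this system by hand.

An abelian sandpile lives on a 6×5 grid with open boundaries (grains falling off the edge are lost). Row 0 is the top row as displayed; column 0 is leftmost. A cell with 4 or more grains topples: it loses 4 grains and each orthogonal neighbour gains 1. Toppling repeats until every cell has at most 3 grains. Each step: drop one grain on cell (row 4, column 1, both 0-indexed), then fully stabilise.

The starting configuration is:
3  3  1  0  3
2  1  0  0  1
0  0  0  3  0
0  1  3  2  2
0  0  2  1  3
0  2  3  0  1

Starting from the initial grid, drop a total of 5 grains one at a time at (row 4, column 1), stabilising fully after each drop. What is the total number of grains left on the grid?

t=0: 3  3  1  0  3
2  1  0  0  1
0  0  0  3  0
0  1  3  2  2
0  0  2  1  3
0  2  3  0  1
t=1: 3  3  1  0  3
2  1  0  0  1
0  0  0  3  0
0  1  3  2  2
0  1  2  1  3
0  2  3  0  1
t=2: 3  3  1  0  3
2  1  0  0  1
0  0  0  3  0
0  1  3  2  2
0  2  2  1  3
0  2  3  0  1
t=3: 3  3  1  0  3
2  1  0  0  1
0  0  0  3  0
0  1  3  2  2
0  3  2  1  3
0  2  3  0  1
t=4: 3  3  1  0  3
2  1  0  0  1
0  0  0  3  0
0  2  3  2  2
1  0  3  1  3
0  3  3  0  1
t=5: 3  3  1  0  3
2  1  0  0  1
0  0  0  3  0
0  2  3  2  2
1  1  3  1  3
0  3  3  0  1

42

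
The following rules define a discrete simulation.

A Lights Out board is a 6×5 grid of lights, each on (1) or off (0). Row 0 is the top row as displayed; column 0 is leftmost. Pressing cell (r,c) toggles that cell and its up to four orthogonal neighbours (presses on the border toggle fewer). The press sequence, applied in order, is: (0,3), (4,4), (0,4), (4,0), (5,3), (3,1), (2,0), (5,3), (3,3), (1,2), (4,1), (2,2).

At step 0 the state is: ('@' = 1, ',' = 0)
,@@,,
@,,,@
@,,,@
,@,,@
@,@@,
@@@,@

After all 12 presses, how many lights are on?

15

[0] ,@@,,
@,,,@
@,,,@
,@,,@
@,@@,
@@@,@
[1] ,@,@@
@,,@@
@,,,@
,@,,@
@,@@,
@@@,@
[2] ,@,@@
@,,@@
@,,,@
,@,,,
@,@,@
@@@,,
[3] ,@,,,
@,,@,
@,,,@
,@,,,
@,@,@
@@@,,
[4] ,@,,,
@,,@,
@,,,@
@@,,,
,@@,@
,@@,,
[5] ,@,,,
@,,@,
@,,,@
@@,,,
,@@@@
,@,@@
[6] ,@,,,
@,,@,
@@,,@
,,@,,
,,@@@
,@,@@
[7] ,@,,,
,,,@,
,,,,@
@,@,,
,,@@@
,@,@@
[8] ,@,,,
,,,@,
,,,,@
@,@,,
,,@,@
,@@,,
[9] ,@,,,
,,,@,
,,,@@
@,,@@
,,@@@
,@@,,
[10] ,@@,,
,@@,,
,,@@@
@,,@@
,,@@@
,@@,,
[11] ,@@,,
,@@,,
,,@@@
@@,@@
@@,@@
,,@,,
[12] ,@@,,
,@,,,
,@,,@
@@@@@
@@,@@
,,@,,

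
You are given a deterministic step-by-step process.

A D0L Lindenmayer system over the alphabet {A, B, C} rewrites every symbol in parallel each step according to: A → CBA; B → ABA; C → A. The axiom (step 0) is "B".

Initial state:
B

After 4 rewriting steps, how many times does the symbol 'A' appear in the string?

0) B
1) ABA
2) CBAABACBA
3) AABACBACBAABACBAAABACBA
4) CBACBAABACBAAABACBAAABACBACBAABACBAAABACBACBACBAABACBAAABACBA

30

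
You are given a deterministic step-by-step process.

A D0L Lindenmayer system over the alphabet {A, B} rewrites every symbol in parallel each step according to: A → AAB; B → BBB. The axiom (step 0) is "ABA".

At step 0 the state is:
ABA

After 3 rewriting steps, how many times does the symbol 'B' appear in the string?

[0] ABA
[1] AABBBBAAB
[2] AABAABBBBBBBBBBBBBAABAABBBB
[3] AABAABBBBAABAABBBBBBBBBBBBBBBBBBBBBBBBBBBBBBBBBBBBBBBBAABAABBBBAABAABBBBBBBBBBBBB

65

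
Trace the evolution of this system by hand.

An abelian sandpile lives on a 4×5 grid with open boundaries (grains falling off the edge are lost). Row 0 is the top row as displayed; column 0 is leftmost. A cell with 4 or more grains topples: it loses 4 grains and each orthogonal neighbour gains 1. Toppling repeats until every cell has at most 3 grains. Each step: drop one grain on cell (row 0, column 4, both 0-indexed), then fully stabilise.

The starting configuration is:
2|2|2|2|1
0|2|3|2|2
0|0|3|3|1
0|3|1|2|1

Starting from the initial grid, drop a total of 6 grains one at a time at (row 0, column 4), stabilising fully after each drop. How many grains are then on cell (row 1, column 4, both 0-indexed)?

step 0: 2|2|2|2|1
0|2|3|2|2
0|0|3|3|1
0|3|1|2|1
step 1: 2|2|2|2|2
0|2|3|2|2
0|0|3|3|1
0|3|1|2|1
step 2: 2|2|2|2|3
0|2|3|2|2
0|0|3|3|1
0|3|1|2|1
step 3: 2|2|2|3|0
0|2|3|2|3
0|0|3|3|1
0|3|1|2|1
step 4: 2|2|2|3|1
0|2|3|2|3
0|0|3|3|1
0|3|1|2|1
step 5: 2|2|2|3|2
0|2|3|2|3
0|0|3|3|1
0|3|1|2|1
step 6: 2|2|2|3|3
0|2|3|2|3
0|0|3|3|1
0|3|1|2|1

3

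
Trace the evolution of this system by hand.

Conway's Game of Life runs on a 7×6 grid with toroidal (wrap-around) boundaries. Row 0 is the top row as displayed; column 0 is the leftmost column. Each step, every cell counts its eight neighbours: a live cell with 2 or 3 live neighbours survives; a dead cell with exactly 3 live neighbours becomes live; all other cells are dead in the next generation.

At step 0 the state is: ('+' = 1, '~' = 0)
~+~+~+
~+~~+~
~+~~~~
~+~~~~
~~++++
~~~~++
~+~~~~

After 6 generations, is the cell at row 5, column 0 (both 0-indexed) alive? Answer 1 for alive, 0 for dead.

0

t=0: ~+~+~+
~+~~+~
~+~~~~
~+~~~~
~~++++
~~~~++
~+~~~~
t=1: ~+~~+~
~+~~+~
+++~~~
++~++~
+~++~+
+~+~~+
~~+~~+
t=2: ++++++
~~~+~+
~~~~+~
~~~~+~
~~~~~~
~~+~~~
~~++++
t=3: ~+~~~~
~+~~~~
~~~+++
~~~~~~
~~~~~~
~~+~+~
~~~~~~
t=4: ~~~~~~
+~+~+~
~~~~+~
~~~~+~
~~~~~~
~~~~~~
~~~~~~
t=5: ~~~~~~
~~~+~+
~~~~+~
~~~~~~
~~~~~~
~~~~~~
~~~~~~
t=6: ~~~~~~
~~~~+~
~~~~+~
~~~~~~
~~~~~~
~~~~~~
~~~~~~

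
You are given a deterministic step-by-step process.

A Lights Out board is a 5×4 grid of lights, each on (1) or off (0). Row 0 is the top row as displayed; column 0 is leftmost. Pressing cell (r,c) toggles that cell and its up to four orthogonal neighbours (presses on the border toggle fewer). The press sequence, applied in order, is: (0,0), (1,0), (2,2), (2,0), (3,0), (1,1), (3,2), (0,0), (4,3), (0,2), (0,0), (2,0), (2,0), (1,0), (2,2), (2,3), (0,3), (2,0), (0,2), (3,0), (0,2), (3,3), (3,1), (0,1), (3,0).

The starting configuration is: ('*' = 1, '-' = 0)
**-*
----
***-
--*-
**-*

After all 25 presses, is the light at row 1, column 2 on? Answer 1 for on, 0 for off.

0

gen 0: **-*
----
***-
--*-
**-*
gen 1: ---*
*---
***-
--*-
**-*
gen 2: *--*
-*--
-**-
--*-
**-*
gen 3: *--*
-**-
---*
----
**-*
gen 4: *--*
***-
**-*
*---
**-*
gen 5: *--*
***-
-*-*
-*--
-*-*
gen 6: **-*
----
---*
-*--
-*-*
gen 7: **-*
----
--**
--**
-***
gen 8: ---*
*---
--**
--**
-***
gen 9: ---*
*---
--**
--*-
-*--
gen 10: -**-
*-*-
--**
--*-
-*--
gen 11: *-*-
--*-
--**
--*-
-*--
gen 12: *-*-
*-*-
****
*-*-
-*--
gen 13: *-*-
--*-
--**
--*-
-*--
gen 14: --*-
***-
*-**
--*-
-*--
gen 15: --*-
**--
**--
----
-*--
gen 16: --*-
**-*
****
---*
-*--
gen 17: ---*
**--
****
---*
-*--
gen 18: ---*
-*--
--**
*--*
-*--
gen 19: -**-
-**-
--**
*--*
-*--
gen 20: -**-
-**-
*-**
-*-*
**--
gen 21: ---*
-*--
*-**
-*-*
**--
gen 22: ---*
-*--
*-*-
-**-
**-*
gen 23: ---*
-*--
***-
*---
*--*
gen 24: ****
----
***-
*---
*--*
gen 25: ****
----
-**-
-*--
---*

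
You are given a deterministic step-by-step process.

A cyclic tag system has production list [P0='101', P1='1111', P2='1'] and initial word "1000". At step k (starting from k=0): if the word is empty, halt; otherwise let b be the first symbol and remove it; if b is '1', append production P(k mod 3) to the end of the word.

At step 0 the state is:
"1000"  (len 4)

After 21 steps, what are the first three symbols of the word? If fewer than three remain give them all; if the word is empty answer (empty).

[0] "1000"  (len 4)
[1] "000101"  (len 6)
[2] "00101"  (len 5)
[3] "0101"  (len 4)
[4] "101"  (len 3)
[5] "011111"  (len 6)
[6] "11111"  (len 5)
[7] "1111101"  (len 7)
[8] "1111011111"  (len 10)
[9] "1110111111"  (len 10)
[10] "110111111101"  (len 12)
[11] "101111111011111"  (len 15)
[12] "011111110111111"  (len 15)
[13] "11111110111111"  (len 14)
[14] "11111101111111111"  (len 17)
[15] "11111011111111111"  (len 17)
[16] "1111011111111111101"  (len 19)
[17] "1110111111111111011111"  (len 22)
[18] "1101111111111110111111"  (len 22)
[19] "101111111111110111111101"  (len 24)
[20] "011111111111101111111011111"  (len 27)
[21] "11111111111101111111011111"  (len 26)

111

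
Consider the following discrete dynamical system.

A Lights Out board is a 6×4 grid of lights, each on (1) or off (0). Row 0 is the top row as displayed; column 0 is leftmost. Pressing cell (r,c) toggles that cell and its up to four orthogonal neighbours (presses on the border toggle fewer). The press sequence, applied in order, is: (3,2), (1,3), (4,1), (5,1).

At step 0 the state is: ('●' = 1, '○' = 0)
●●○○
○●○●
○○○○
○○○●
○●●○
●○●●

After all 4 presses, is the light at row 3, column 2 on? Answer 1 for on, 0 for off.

1

t=0: ●●○○
○●○●
○○○○
○○○●
○●●○
●○●●
t=1: ●●○○
○●○●
○○●○
○●●○
○●○○
●○●●
t=2: ●●○●
○●●○
○○●●
○●●○
○●○○
●○●●
t=3: ●●○●
○●●○
○○●●
○○●○
●○●○
●●●●
t=4: ●●○●
○●●○
○○●●
○○●○
●●●○
○○○●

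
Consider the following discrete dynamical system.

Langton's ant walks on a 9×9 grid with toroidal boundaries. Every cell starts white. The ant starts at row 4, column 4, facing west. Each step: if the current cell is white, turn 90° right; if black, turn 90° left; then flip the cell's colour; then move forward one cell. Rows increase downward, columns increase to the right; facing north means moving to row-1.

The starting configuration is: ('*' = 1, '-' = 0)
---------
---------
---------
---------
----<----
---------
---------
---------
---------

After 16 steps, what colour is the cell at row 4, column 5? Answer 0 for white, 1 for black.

t=0: ---------
---------
---------
---------
----<----
---------
---------
---------
---------
t=1: ---------
---------
---------
----^----
----*----
---------
---------
---------
---------
t=2: ---------
---------
---------
----*>---
----*----
---------
---------
---------
---------
t=3: ---------
---------
---------
----**---
----*v---
---------
---------
---------
---------
t=4: ---------
---------
---------
----**---
----<*---
---------
---------
---------
---------
t=5: ---------
---------
---------
----**---
-----*---
----v----
---------
---------
---------
t=6: ---------
---------
---------
----**---
-----*---
---<*----
---------
---------
---------
t=7: ---------
---------
---------
----**---
---^-*---
---**----
---------
---------
---------
t=8: ---------
---------
---------
----**---
---*>*---
---**----
---------
---------
---------
t=9: ---------
---------
---------
----**---
---***---
---*v----
---------
---------
---------
t=10: ---------
---------
---------
----**---
---***---
---*->---
---------
---------
---------
t=11: ---------
---------
---------
----**---
---***---
---*-*---
-----v---
---------
---------
t=12: ---------
---------
---------
----**---
---***---
---*-*---
----<*---
---------
---------
t=13: ---------
---------
---------
----**---
---***---
---*^*---
----**---
---------
---------
t=14: ---------
---------
---------
----**---
---***---
---**>---
----**---
---------
---------
t=15: ---------
---------
---------
----**---
---**^---
---**----
----**---
---------
---------
t=16: ---------
---------
---------
----**---
---*<----
---**----
----**---
---------
---------

0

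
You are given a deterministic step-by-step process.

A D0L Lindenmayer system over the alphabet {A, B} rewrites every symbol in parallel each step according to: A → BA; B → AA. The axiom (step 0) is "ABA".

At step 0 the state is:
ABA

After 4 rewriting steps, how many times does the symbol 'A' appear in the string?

step 0: ABA
step 1: BAAABA
step 2: AABABABAAABA
step 3: BABAAABAAABAAABABABAAABA
step 4: AABAAABABABAAABABABAAABABABAAABAAABAAABABABAAABA

32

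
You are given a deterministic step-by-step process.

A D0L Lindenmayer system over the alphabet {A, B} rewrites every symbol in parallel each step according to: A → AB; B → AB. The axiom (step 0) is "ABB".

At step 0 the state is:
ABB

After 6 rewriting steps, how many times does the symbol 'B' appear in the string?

96

step 0: ABB
step 1: ABABAB
step 2: ABABABABABAB
step 3: ABABABABABABABABABABABAB
step 4: ABABABABABABABABABABABABABABABABABABABABABABABAB
step 5: ABABABABABABABABABABABABABABABABABABABABABABABABABABABABABABABABABABABABABABABABABABABABABABABAB
step 6: ABABABABABABABABABABABABABABABABABABABABABABABABABABABABAB…ABABABABABABABABABABABABABABABABABABABABABABABABABABABABAB  (len 192)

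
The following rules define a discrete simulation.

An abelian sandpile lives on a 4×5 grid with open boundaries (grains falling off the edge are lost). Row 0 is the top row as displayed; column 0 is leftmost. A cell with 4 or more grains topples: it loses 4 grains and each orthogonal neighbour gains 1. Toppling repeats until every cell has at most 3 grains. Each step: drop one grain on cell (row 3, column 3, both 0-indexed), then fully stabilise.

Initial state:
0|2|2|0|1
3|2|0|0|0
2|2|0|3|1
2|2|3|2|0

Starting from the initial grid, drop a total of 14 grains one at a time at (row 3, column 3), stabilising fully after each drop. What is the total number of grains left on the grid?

34

gen 0: 0|2|2|0|1
3|2|0|0|0
2|2|0|3|1
2|2|3|2|0
gen 1: 0|2|2|0|1
3|2|0|0|0
2|2|0|3|1
2|2|3|3|0
gen 2: 0|2|2|0|1
3|2|0|1|0
2|2|2|0|2
2|3|0|2|1
gen 3: 0|2|2|0|1
3|2|0|1|0
2|2|2|0|2
2|3|0|3|1
gen 4: 0|2|2|0|1
3|2|0|1|0
2|2|2|1|2
2|3|1|0|2
gen 5: 0|2|2|0|1
3|2|0|1|0
2|2|2|1|2
2|3|1|1|2
gen 6: 0|2|2|0|1
3|2|0|1|0
2|2|2|1|2
2|3|1|2|2
gen 7: 0|2|2|0|1
3|2|0|1|0
2|2|2|1|2
2|3|1|3|2
gen 8: 0|2|2|0|1
3|2|0|1|0
2|2|2|2|2
2|3|2|0|3
gen 9: 0|2|2|0|1
3|2|0|1|0
2|2|2|2|2
2|3|2|1|3
gen 10: 0|2|2|0|1
3|2|0|1|0
2|2|2|2|2
2|3|2|2|3
gen 11: 0|2|2|0|1
3|2|0|1|0
2|2|2|2|2
2|3|2|3|3
gen 12: 0|2|2|0|1
3|2|0|1|0
2|2|2|3|3
2|3|3|1|0
gen 13: 0|2|2|0|1
3|2|0|1|0
2|2|2|3|3
2|3|3|2|0
gen 14: 0|2|2|0|1
3|2|0|1|0
2|2|2|3|3
2|3|3|3|0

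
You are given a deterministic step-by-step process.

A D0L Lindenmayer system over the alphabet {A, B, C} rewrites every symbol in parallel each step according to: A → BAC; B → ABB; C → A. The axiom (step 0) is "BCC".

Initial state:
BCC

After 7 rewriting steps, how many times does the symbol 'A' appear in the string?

0) BCC
1) ABBAA
2) BACABBABBBACBAC
3) ABBBACABACABBABBBACABBABBABBBACAABBBACA
4) BACABBABBABBBACABACABBBACABACABBABBBACABBABBABBBACABACABBABBBACABBABBBACABBABBABBBACABACBACABBABBABBBACABAC
5) ABBBACABACABBABBBACABBABBBACABBABBABBBACABACABBBACABACABBA…ABBBACAABBBACABACABBABBBACABBABBBACABBABBABBBACABACABBBACA  (len 291)
6) BACABBABBABBBACABACABBBACABACABBABBBACABBABBABBBACABACABBA…BABBBACABBABBBACABBABBABBBACABACABBBACABACABBABBABBBACABAC  (len 795)
7) ABBBACABACABBABBBACABBABBBACABBABBABBBACABACABBBACABACABBA…BACABACABBBACABACABBABBBACABBABBBACABBABBABBBACABACABBBACA  (len 2171)

795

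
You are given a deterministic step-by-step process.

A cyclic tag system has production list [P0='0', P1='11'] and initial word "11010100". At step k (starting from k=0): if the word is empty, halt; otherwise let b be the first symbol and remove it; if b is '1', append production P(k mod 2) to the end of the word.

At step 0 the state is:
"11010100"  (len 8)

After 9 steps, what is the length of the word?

6

[0] "11010100"  (len 8)
[1] "10101000"  (len 8)
[2] "010100011"  (len 9)
[3] "10100011"  (len 8)
[4] "010001111"  (len 9)
[5] "10001111"  (len 8)
[6] "000111111"  (len 9)
[7] "00111111"  (len 8)
[8] "0111111"  (len 7)
[9] "111111"  (len 6)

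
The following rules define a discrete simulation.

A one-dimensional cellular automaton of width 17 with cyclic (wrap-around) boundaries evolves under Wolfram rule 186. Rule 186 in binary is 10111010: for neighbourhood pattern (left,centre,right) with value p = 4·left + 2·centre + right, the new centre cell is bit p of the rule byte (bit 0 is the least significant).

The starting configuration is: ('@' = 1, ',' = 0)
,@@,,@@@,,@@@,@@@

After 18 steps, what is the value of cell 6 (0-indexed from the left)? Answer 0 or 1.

gen 0: ,@@,,@@@,,@@@,@@@
gen 1: @@,@@@@,@@@@,@@@,
gen 2: @,@@@@,@@@@,@@@,@
gen 3: ,@@@@,@@@@,@@@,@@
gen 4: @@@@,@@@@,@@@,@@,
gen 5: @@@,@@@@,@@@,@@,@
gen 6: @@,@@@@,@@@,@@,@@
gen 7: @,@@@@,@@@,@@,@@@
gen 8: ,@@@@,@@@,@@,@@@@
gen 9: @@@@,@@@,@@,@@@@,
gen 10: @@@,@@@,@@,@@@@,@
gen 11: @@,@@@,@@,@@@@,@@
gen 12: @,@@@,@@,@@@@,@@@
gen 13: ,@@@,@@,@@@@,@@@@
gen 14: @@@,@@,@@@@,@@@@,
gen 15: @@,@@,@@@@,@@@@,@
gen 16: @,@@,@@@@,@@@@,@@
gen 17: ,@@,@@@@,@@@@,@@@
gen 18: @@,@@@@,@@@@,@@@,

1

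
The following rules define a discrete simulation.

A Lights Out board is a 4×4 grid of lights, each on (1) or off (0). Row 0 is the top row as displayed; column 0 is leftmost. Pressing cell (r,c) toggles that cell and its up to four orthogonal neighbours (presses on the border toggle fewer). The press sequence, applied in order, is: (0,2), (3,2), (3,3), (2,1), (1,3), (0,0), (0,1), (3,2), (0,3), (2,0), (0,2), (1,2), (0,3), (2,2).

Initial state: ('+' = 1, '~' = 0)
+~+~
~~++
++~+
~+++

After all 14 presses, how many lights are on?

9

step 0: +~+~
~~++
++~+
~+++
step 1: ++~+
~~~+
++~+
~+++
step 2: ++~+
~~~+
++++
~~~~
step 3: ++~+
~~~+
+++~
~~++
step 4: ++~+
~+~+
~~~~
~+++
step 5: ++~~
~++~
~~~+
~+++
step 6: ~~~~
+++~
~~~+
~+++
step 7: +++~
+~+~
~~~+
~+++
step 8: +++~
+~+~
~~++
~~~~
step 9: ++~+
+~++
~~++
~~~~
step 10: ++~+
~~++
++++
+~~~
step 11: +~+~
~~~+
++++
+~~~
step 12: +~~~
~++~
++~+
+~~~
step 13: +~++
~+++
++~+
+~~~
step 14: +~++
~+~+
+~+~
+~+~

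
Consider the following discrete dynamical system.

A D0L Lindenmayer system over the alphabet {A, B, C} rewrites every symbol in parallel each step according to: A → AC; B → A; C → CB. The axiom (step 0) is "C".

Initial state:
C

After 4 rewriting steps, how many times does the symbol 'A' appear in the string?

k=0  C
k=1  CB
k=2  CBA
k=3  CBAAC
k=4  CBAACACCB

3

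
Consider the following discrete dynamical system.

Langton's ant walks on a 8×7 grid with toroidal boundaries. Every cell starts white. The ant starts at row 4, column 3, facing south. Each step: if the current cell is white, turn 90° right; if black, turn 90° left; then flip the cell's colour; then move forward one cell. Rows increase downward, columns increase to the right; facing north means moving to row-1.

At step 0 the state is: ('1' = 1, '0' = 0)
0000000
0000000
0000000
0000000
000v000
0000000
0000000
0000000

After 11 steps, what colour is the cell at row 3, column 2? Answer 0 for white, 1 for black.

k=0  0000000
0000000
0000000
0000000
000v000
0000000
0000000
0000000
k=1  0000000
0000000
0000000
0000000
00<1000
0000000
0000000
0000000
k=2  0000000
0000000
0000000
00^0000
0011000
0000000
0000000
0000000
k=3  0000000
0000000
0000000
001>000
0011000
0000000
0000000
0000000
k=4  0000000
0000000
0000000
0011000
001v000
0000000
0000000
0000000
k=5  0000000
0000000
0000000
0011000
0010>00
0000000
0000000
0000000
k=6  0000000
0000000
0000000
0011000
0010100
0000v00
0000000
0000000
k=7  0000000
0000000
0000000
0011000
0010100
000<100
0000000
0000000
k=8  0000000
0000000
0000000
0011000
001^100
0001100
0000000
0000000
k=9  0000000
0000000
0000000
0011000
0011>00
0001100
0000000
0000000
k=10  0000000
0000000
0000000
0011^00
0011000
0001100
0000000
0000000
k=11  0000000
0000000
0000000
00111>0
0011000
0001100
0000000
0000000

1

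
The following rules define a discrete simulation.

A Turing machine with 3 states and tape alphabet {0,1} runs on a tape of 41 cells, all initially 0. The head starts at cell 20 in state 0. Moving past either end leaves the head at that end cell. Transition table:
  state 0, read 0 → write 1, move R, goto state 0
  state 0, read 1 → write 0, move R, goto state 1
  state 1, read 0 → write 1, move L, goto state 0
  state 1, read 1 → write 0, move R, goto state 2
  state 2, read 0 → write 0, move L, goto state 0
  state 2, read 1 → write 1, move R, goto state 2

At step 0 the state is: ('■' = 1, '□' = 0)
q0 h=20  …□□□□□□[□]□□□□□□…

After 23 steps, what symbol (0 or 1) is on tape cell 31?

1

step 0: q0 h=20  …□□□□□□[□]□□□□□□…
step 1: q0 h=21  …□□□□□■[□]□□□□□□…
step 2: q0 h=22  …□□□□■■[□]□□□□□□…
step 3: q0 h=23  …□□□■■■[□]□□□□□□…
step 4: q0 h=24  …□□■■■■[□]□□□□□□…
step 5: q0 h=25  …□■■■■■[□]□□□□□□…
step 6: q0 h=26  …■■■■■■[□]□□□□□□…
step 7: q0 h=27  …■■■■■■[□]□□□□□□…
step 8: q0 h=28  …■■■■■■[□]□□□□□□…
step 9: q0 h=29  …■■■■■■[□]□□□□□□…
step 10: q0 h=30  …■■■■■■[□]□□□□□□…
step 11: q0 h=31  …■■■■■■[□]□□□□□□…
step 12: q0 h=32  …■■■■■■[□]□□□□□□…
step 13: q0 h=33  …■■■■■■[□]□□□□□□…
step 14: q0 h=34  …■■■■■■[□]□□□□□□|
step 15: q0 h=35  …■■■■■■[□]□□□□□|
step 16: q0 h=36  …■■■■■■[□]□□□□|
step 17: q0 h=37  …■■■■■■[□]□□□|
step 18: q0 h=38  …■■■■■■[□]□□|
step 19: q0 h=39  …■■■■■■[□]□|
step 20: q0 h=40  …■■■■■■[□]|
step 21: q0 h=40  …■■■■■■[■]|
step 22: q1 h=40  …■■■■■■[□]|
step 23: q0 h=39  …■■■■■■[■]■|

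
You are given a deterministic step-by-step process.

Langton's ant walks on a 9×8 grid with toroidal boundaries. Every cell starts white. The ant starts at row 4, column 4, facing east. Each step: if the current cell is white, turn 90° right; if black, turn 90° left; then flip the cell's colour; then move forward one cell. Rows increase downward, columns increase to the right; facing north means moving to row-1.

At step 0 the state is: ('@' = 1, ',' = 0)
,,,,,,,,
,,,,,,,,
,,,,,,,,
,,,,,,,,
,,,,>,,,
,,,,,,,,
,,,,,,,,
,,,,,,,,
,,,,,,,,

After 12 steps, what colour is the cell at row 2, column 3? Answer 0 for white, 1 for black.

step 0: ,,,,,,,,
,,,,,,,,
,,,,,,,,
,,,,,,,,
,,,,>,,,
,,,,,,,,
,,,,,,,,
,,,,,,,,
,,,,,,,,
step 1: ,,,,,,,,
,,,,,,,,
,,,,,,,,
,,,,,,,,
,,,,@,,,
,,,,v,,,
,,,,,,,,
,,,,,,,,
,,,,,,,,
step 2: ,,,,,,,,
,,,,,,,,
,,,,,,,,
,,,,,,,,
,,,,@,,,
,,,<@,,,
,,,,,,,,
,,,,,,,,
,,,,,,,,
step 3: ,,,,,,,,
,,,,,,,,
,,,,,,,,
,,,,,,,,
,,,^@,,,
,,,@@,,,
,,,,,,,,
,,,,,,,,
,,,,,,,,
step 4: ,,,,,,,,
,,,,,,,,
,,,,,,,,
,,,,,,,,
,,,@>,,,
,,,@@,,,
,,,,,,,,
,,,,,,,,
,,,,,,,,
step 5: ,,,,,,,,
,,,,,,,,
,,,,,,,,
,,,,^,,,
,,,@,,,,
,,,@@,,,
,,,,,,,,
,,,,,,,,
,,,,,,,,
step 6: ,,,,,,,,
,,,,,,,,
,,,,,,,,
,,,,@>,,
,,,@,,,,
,,,@@,,,
,,,,,,,,
,,,,,,,,
,,,,,,,,
step 7: ,,,,,,,,
,,,,,,,,
,,,,,,,,
,,,,@@,,
,,,@,v,,
,,,@@,,,
,,,,,,,,
,,,,,,,,
,,,,,,,,
step 8: ,,,,,,,,
,,,,,,,,
,,,,,,,,
,,,,@@,,
,,,@<@,,
,,,@@,,,
,,,,,,,,
,,,,,,,,
,,,,,,,,
step 9: ,,,,,,,,
,,,,,,,,
,,,,,,,,
,,,,^@,,
,,,@@@,,
,,,@@,,,
,,,,,,,,
,,,,,,,,
,,,,,,,,
step 10: ,,,,,,,,
,,,,,,,,
,,,,,,,,
,,,<,@,,
,,,@@@,,
,,,@@,,,
,,,,,,,,
,,,,,,,,
,,,,,,,,
step 11: ,,,,,,,,
,,,,,,,,
,,,^,,,,
,,,@,@,,
,,,@@@,,
,,,@@,,,
,,,,,,,,
,,,,,,,,
,,,,,,,,
step 12: ,,,,,,,,
,,,,,,,,
,,,@>,,,
,,,@,@,,
,,,@@@,,
,,,@@,,,
,,,,,,,,
,,,,,,,,
,,,,,,,,

1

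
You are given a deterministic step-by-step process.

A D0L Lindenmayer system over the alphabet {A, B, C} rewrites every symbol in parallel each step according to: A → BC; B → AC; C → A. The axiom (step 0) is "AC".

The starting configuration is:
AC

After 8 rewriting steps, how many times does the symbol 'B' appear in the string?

21

step 0: AC
step 1: BCA
step 2: ACABC
step 3: BCABCACA
step 4: ACABCACABCABC
step 5: BCABCACABCABCACABCACA
step 6: ACABCACABCABCACABCACABCABCACABCABC
step 7: BCABCACABCABCACABCACABCABCACABCABCACABCACABCABCACABCACA
step 8: ACABCACABCABCACABCACABCABCACABCABCACABCACABCABCACABCACABCABCACABCABCACABCACABCABCACABCABC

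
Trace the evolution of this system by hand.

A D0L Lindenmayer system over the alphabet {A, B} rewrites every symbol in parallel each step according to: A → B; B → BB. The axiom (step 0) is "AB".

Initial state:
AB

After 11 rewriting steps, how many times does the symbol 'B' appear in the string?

0) AB
1) BBB
2) BBBBBB
3) BBBBBBBBBBBB
4) BBBBBBBBBBBBBBBBBBBBBBBB
5) BBBBBBBBBBBBBBBBBBBBBBBBBBBBBBBBBBBBBBBBBBBBBBBB
6) BBBBBBBBBBBBBBBBBBBBBBBBBBBBBBBBBBBBBBBBBBBBBBBBBBBBBBBBBBBBBBBBBBBBBBBBBBBBBBBBBBBBBBBBBBBBBBBB
7) BBBBBBBBBBBBBBBBBBBBBBBBBBBBBBBBBBBBBBBBBBBBBBBBBBBBBBBBBB…BBBBBBBBBBBBBBBBBBBBBBBBBBBBBBBBBBBBBBBBBBBBBBBBBBBBBBBBBB  (len 192)
8) BBBBBBBBBBBBBBBBBBBBBBBBBBBBBBBBBBBBBBBBBBBBBBBBBBBBBBBBBB…BBBBBBBBBBBBBBBBBBBBBBBBBBBBBBBBBBBBBBBBBBBBBBBBBBBBBBBBBB  (len 384)
9) BBBBBBBBBBBBBBBBBBBBBBBBBBBBBBBBBBBBBBBBBBBBBBBBBBBBBBBBBB…BBBBBBBBBBBBBBBBBBBBBBBBBBBBBBBBBBBBBBBBBBBBBBBBBBBBBBBBBB  (len 768)
10) BBBBBBBBBBBBBBBBBBBBBBBBBBBBBBBBBBBBBBBBBBBBBBBBBBBBBBBBBB…BBBBBBBBBBBBBBBBBBBBBBBBBBBBBBBBBBBBBBBBBBBBBBBBBBBBBBBBBB  (len 1536)
11) BBBBBBBBBBBBBBBBBBBBBBBBBBBBBBBBBBBBBBBBBBBBBBBBBBBBBBBBBB…BBBBBBBBBBBBBBBBBBBBBBBBBBBBBBBBBBBBBBBBBBBBBBBBBBBBBBBBBB  (len 3072)

3072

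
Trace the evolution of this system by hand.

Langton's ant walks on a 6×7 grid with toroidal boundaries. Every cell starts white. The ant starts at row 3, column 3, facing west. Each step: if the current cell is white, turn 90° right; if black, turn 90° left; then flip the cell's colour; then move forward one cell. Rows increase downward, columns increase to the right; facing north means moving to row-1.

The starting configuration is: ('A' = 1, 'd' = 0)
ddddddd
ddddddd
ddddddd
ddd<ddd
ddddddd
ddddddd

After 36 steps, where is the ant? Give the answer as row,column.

[0] ddddddd
ddddddd
ddddddd
ddd<ddd
ddddddd
ddddddd
[1] ddddddd
ddddddd
ddd^ddd
dddAddd
ddddddd
ddddddd
[2] ddddddd
ddddddd
dddA>dd
dddAddd
ddddddd
ddddddd
[3] ddddddd
ddddddd
dddAAdd
dddAvdd
ddddddd
ddddddd
[4] ddddddd
ddddddd
dddAAdd
ddd<Add
ddddddd
ddddddd
[5] ddddddd
ddddddd
dddAAdd
ddddAdd
dddvddd
ddddddd
[6] ddddddd
ddddddd
dddAAdd
ddddAdd
dd<Addd
ddddddd
[7] ddddddd
ddddddd
dddAAdd
dd^dAdd
ddAAddd
ddddddd
[8] ddddddd
ddddddd
dddAAdd
ddA>Add
ddAAddd
ddddddd
[9] ddddddd
ddddddd
dddAAdd
ddAAAdd
ddAvddd
ddddddd
[10] ddddddd
ddddddd
dddAAdd
ddAAAdd
ddAd>dd
ddddddd
[11] ddddddd
ddddddd
dddAAdd
ddAAAdd
ddAdAdd
ddddvdd
[12] ddddddd
ddddddd
dddAAdd
ddAAAdd
ddAdAdd
ddd<Add
[13] ddddddd
ddddddd
dddAAdd
ddAAAdd
ddA^Add
dddAAdd
[14] ddddddd
ddddddd
dddAAdd
ddAAAdd
ddAA>dd
dddAAdd
[15] ddddddd
ddddddd
dddAAdd
ddAA^dd
ddAAddd
dddAAdd
[16] ddddddd
ddddddd
dddAAdd
ddA<ddd
ddAAddd
dddAAdd
[17] ddddddd
ddddddd
dddAAdd
ddAdddd
ddAvddd
dddAAdd
[18] ddddddd
ddddddd
dddAAdd
ddAdddd
ddAd>dd
dddAAdd
[19] ddddddd
ddddddd
dddAAdd
ddAdddd
ddAdAdd
dddAvdd
[20] ddddddd
ddddddd
dddAAdd
ddAdddd
ddAdAdd
dddAd>d
[21] dddddvd
ddddddd
dddAAdd
ddAdddd
ddAdAdd
dddAdAd
[22] dddd<Ad
ddddddd
dddAAdd
ddAdddd
ddAdAdd
dddAdAd
[23] ddddAAd
ddddddd
dddAAdd
ddAdddd
ddAdAdd
dddA^Ad
[24] ddddAAd
ddddddd
dddAAdd
ddAdddd
ddAdAdd
dddAA>d
[25] ddddAAd
ddddddd
dddAAdd
ddAdddd
ddAdA^d
dddAAdd
[26] ddddAAd
ddddddd
dddAAdd
ddAdddd
ddAdAA>
dddAAdd
[27] ddddAAd
ddddddd
dddAAdd
ddAdddd
ddAdAAA
dddAAdv
[28] ddddAAd
ddddddd
dddAAdd
ddAdddd
ddAdAAA
dddAA<A
[29] ddddAAd
ddddddd
dddAAdd
ddAdddd
ddAdA^A
dddAAAA
[30] ddddAAd
ddddddd
dddAAdd
ddAdddd
ddAd<dA
dddAAAA
[31] ddddAAd
ddddddd
dddAAdd
ddAdddd
ddAdddA
dddAvAA
[32] ddddAAd
ddddddd
dddAAdd
ddAdddd
ddAdddA
dddAd>A
[33] ddddAAd
ddddddd
dddAAdd
ddAdddd
ddAdd^A
dddAddA
[34] ddddAAd
ddddddd
dddAAdd
ddAdddd
ddAddA>
dddAddA
[35] ddddAAd
ddddddd
dddAAdd
ddAddd^
ddAddAd
dddAddA
[36] ddddAAd
ddddddd
dddAAdd
>dAdddA
ddAddAd
dddAddA

3,0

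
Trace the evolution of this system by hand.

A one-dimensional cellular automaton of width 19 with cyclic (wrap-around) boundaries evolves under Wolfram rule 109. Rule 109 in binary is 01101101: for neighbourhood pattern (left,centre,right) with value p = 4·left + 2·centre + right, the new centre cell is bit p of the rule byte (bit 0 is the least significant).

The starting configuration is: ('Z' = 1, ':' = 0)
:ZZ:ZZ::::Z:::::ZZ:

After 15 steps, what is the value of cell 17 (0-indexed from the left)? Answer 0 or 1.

[0] :ZZ:ZZ::::Z:::::ZZ:
[1] :ZZZZZ:ZZ:Z:ZZZ:ZZ:
[2] :Z:::ZZZZZZZZ:ZZZZ:
[3] :Z:Z:Z::::::ZZZ::Z:
[4] :ZZZZZ:ZZZZ:Z:Z::Z:
[5] :Z:::ZZZ::ZZZZZ::Z:
[6] :Z:Z:Z:Z::Z:::Z::Z:
[7] :ZZZZZZZ::Z:Z:Z::Z:
[8] :Z:::::Z::ZZZZZ::Z:
[9] :Z:ZZZ:Z::Z:::Z::Z:
[10] :ZZZ:ZZZ::Z:Z:Z::Z:
[11] :Z:ZZZ:Z::ZZZZZ::Z:
[12] :ZZZ:ZZZ::Z:::Z::Z:
[13] :Z:ZZZ:Z::Z:Z:Z::Z:
[14] :ZZZ:ZZZ::ZZZZZ::Z:
[15] :Z:ZZZ:Z::Z:::Z::Z:

1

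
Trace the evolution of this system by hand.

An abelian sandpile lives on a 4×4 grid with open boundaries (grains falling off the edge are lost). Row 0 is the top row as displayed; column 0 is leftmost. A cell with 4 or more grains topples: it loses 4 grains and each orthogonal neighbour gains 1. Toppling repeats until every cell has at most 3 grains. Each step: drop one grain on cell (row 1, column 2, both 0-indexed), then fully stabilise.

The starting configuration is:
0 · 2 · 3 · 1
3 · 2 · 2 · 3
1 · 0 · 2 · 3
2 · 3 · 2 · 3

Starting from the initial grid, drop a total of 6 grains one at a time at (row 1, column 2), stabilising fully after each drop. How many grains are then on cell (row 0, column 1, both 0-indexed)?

[0] 0 · 2 · 3 · 1
3 · 2 · 2 · 3
1 · 0 · 2 · 3
2 · 3 · 2 · 3
[1] 0 · 2 · 3 · 1
3 · 2 · 3 · 3
1 · 0 · 2 · 3
2 · 3 · 2 · 3
[2] 0 · 3 · 0 · 3
3 · 3 · 3 · 1
1 · 2 · 1 · 2
3 · 0 · 1 · 1
[3] 2 · 0 · 2 · 3
0 · 2 · 1 · 2
2 · 3 · 2 · 2
3 · 0 · 1 · 1
[4] 2 · 0 · 2 · 3
0 · 2 · 2 · 2
2 · 3 · 2 · 2
3 · 0 · 1 · 1
[5] 2 · 0 · 2 · 3
0 · 2 · 3 · 2
2 · 3 · 2 · 2
3 · 0 · 1 · 1
[6] 2 · 0 · 3 · 3
0 · 3 · 0 · 3
2 · 3 · 3 · 2
3 · 0 · 1 · 1

0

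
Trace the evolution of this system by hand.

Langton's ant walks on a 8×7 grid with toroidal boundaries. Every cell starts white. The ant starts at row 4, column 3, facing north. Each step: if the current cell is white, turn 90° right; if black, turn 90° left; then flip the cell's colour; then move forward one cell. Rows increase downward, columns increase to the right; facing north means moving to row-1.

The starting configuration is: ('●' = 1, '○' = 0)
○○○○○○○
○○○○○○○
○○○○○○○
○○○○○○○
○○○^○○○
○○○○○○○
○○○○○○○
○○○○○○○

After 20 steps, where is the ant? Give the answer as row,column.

0) ○○○○○○○
○○○○○○○
○○○○○○○
○○○○○○○
○○○^○○○
○○○○○○○
○○○○○○○
○○○○○○○
1) ○○○○○○○
○○○○○○○
○○○○○○○
○○○○○○○
○○○●>○○
○○○○○○○
○○○○○○○
○○○○○○○
2) ○○○○○○○
○○○○○○○
○○○○○○○
○○○○○○○
○○○●●○○
○○○○v○○
○○○○○○○
○○○○○○○
3) ○○○○○○○
○○○○○○○
○○○○○○○
○○○○○○○
○○○●●○○
○○○<●○○
○○○○○○○
○○○○○○○
4) ○○○○○○○
○○○○○○○
○○○○○○○
○○○○○○○
○○○^●○○
○○○●●○○
○○○○○○○
○○○○○○○
5) ○○○○○○○
○○○○○○○
○○○○○○○
○○○○○○○
○○<○●○○
○○○●●○○
○○○○○○○
○○○○○○○
6) ○○○○○○○
○○○○○○○
○○○○○○○
○○^○○○○
○○●○●○○
○○○●●○○
○○○○○○○
○○○○○○○
7) ○○○○○○○
○○○○○○○
○○○○○○○
○○●>○○○
○○●○●○○
○○○●●○○
○○○○○○○
○○○○○○○
8) ○○○○○○○
○○○○○○○
○○○○○○○
○○●●○○○
○○●v●○○
○○○●●○○
○○○○○○○
○○○○○○○
9) ○○○○○○○
○○○○○○○
○○○○○○○
○○●●○○○
○○<●●○○
○○○●●○○
○○○○○○○
○○○○○○○
10) ○○○○○○○
○○○○○○○
○○○○○○○
○○●●○○○
○○○●●○○
○○v●●○○
○○○○○○○
○○○○○○○
11) ○○○○○○○
○○○○○○○
○○○○○○○
○○●●○○○
○○○●●○○
○<●●●○○
○○○○○○○
○○○○○○○
12) ○○○○○○○
○○○○○○○
○○○○○○○
○○●●○○○
○^○●●○○
○●●●●○○
○○○○○○○
○○○○○○○
13) ○○○○○○○
○○○○○○○
○○○○○○○
○○●●○○○
○●>●●○○
○●●●●○○
○○○○○○○
○○○○○○○
14) ○○○○○○○
○○○○○○○
○○○○○○○
○○●●○○○
○●●●●○○
○●v●●○○
○○○○○○○
○○○○○○○
15) ○○○○○○○
○○○○○○○
○○○○○○○
○○●●○○○
○●●●●○○
○●○>●○○
○○○○○○○
○○○○○○○
16) ○○○○○○○
○○○○○○○
○○○○○○○
○○●●○○○
○●●^●○○
○●○○●○○
○○○○○○○
○○○○○○○
17) ○○○○○○○
○○○○○○○
○○○○○○○
○○●●○○○
○●<○●○○
○●○○●○○
○○○○○○○
○○○○○○○
18) ○○○○○○○
○○○○○○○
○○○○○○○
○○●●○○○
○●○○●○○
○●v○●○○
○○○○○○○
○○○○○○○
19) ○○○○○○○
○○○○○○○
○○○○○○○
○○●●○○○
○●○○●○○
○<●○●○○
○○○○○○○
○○○○○○○
20) ○○○○○○○
○○○○○○○
○○○○○○○
○○●●○○○
○●○○●○○
○○●○●○○
○v○○○○○
○○○○○○○

6,1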